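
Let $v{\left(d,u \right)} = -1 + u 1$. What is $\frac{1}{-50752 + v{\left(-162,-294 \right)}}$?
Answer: $- \frac{1}{51047} \approx -1.959 \cdot 10^{-5}$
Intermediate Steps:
$v{\left(d,u \right)} = -1 + u$
$\frac{1}{-50752 + v{\left(-162,-294 \right)}} = \frac{1}{-50752 - 295} = \frac{1}{-51047} = - \frac{1}{51047}$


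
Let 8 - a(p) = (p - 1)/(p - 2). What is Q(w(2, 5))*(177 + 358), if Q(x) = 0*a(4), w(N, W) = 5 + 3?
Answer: 0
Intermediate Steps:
a(p) = 8 - (-1 + p)/(-2 + p) (a(p) = 8 - (p - 1)/(p - 2) = 8 - (-1 + p)/(-2 + p))
w(N, W) = 8
Q(x) = 0 (Q(x) = 0*((-15 + 7*4)/(-2 + 4)) = 0*((-15 + 28)/2) = 0*((1/2)*13) = 0*(13/2) = 0)
Q(w(2, 5))*(177 + 358) = 0*(177 + 358) = 0*535 = 0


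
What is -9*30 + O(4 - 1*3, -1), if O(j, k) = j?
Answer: -269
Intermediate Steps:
-9*30 + O(4 - 1*3, -1) = -9*30 + (4 - 1*3) = -270 + (4 - 3) = -270 + 1 = -269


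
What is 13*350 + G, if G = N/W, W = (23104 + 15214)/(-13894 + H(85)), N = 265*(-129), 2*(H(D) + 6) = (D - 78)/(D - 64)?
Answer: 1299025405/76636 ≈ 16951.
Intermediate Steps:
H(D) = -6 + (-78 + D)/(2*(-64 + D)) (H(D) = -6 + ((D - 78)/(D - 64))/2 = -6 + ((-78 + D)/(-64 + D))/2 = -6 + (-78 + D)/(2*(-64 + D)))
N = -34185
W = -229908/83399 (W = (23104 + 15214)/(-13894 + (690 - 11*85)/(2*(-64 + 85))) = 38318/(-13894 + (1/2)*(690 - 935)/21) = 38318/(-13894 + (1/2)*(1/21)*(-245)) = 38318/(-13894 - 35/6) = 38318/(-83399/6) = 38318*(-6/83399) = -229908/83399 ≈ -2.7567)
G = 950331605/76636 (G = -34185/(-229908/83399) = -34185*(-83399/229908) = 950331605/76636 ≈ 12401.)
13*350 + G = 13*350 + 950331605/76636 = 4550 + 950331605/76636 = 1299025405/76636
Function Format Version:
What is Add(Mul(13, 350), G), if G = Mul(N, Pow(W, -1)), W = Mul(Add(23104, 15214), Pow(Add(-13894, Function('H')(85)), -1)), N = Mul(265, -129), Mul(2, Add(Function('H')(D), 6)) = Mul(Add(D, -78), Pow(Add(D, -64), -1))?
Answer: Rational(1299025405, 76636) ≈ 16951.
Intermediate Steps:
Function('H')(D) = Add(-6, Mul(Rational(1, 2), Pow(Add(-64, D), -1), Add(-78, D))) (Function('H')(D) = Add(-6, Mul(Rational(1, 2), Mul(Add(D, -78), Pow(Add(D, -64), -1)))) = Add(-6, Mul(Rational(1, 2), Mul(Add(-78, D), Pow(Add(-64, D), -1)))) = Add(-6, Mul(Rational(1, 2), Mul(Pow(Add(-64, D), -1), Add(-78, D)))) = Add(-6, Mul(Rational(1, 2), Pow(Add(-64, D), -1), Add(-78, D))))
N = -34185
W = Rational(-229908, 83399) (W = Mul(Add(23104, 15214), Pow(Add(-13894, Mul(Rational(1, 2), Pow(Add(-64, 85), -1), Add(690, Mul(-11, 85)))), -1)) = Mul(38318, Pow(Add(-13894, Mul(Rational(1, 2), Pow(21, -1), Add(690, -935))), -1)) = Mul(38318, Pow(Add(-13894, Mul(Rational(1, 2), Rational(1, 21), -245)), -1)) = Mul(38318, Pow(Add(-13894, Rational(-35, 6)), -1)) = Mul(38318, Pow(Rational(-83399, 6), -1)) = Mul(38318, Rational(-6, 83399)) = Rational(-229908, 83399) ≈ -2.7567)
G = Rational(950331605, 76636) (G = Mul(-34185, Pow(Rational(-229908, 83399), -1)) = Mul(-34185, Rational(-83399, 229908)) = Rational(950331605, 76636) ≈ 12401.)
Add(Mul(13, 350), G) = Add(Mul(13, 350), Rational(950331605, 76636)) = Add(4550, Rational(950331605, 76636)) = Rational(1299025405, 76636)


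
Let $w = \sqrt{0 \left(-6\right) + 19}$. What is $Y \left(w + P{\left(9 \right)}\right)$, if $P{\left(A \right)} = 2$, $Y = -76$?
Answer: $-152 - 76 \sqrt{19} \approx -483.28$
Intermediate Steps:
$w = \sqrt{19}$ ($w = \sqrt{0 + 19} = \sqrt{19} \approx 4.3589$)
$Y \left(w + P{\left(9 \right)}\right) = - 76 \left(\sqrt{19} + 2\right) = - 76 \left(2 + \sqrt{19}\right) = -152 - 76 \sqrt{19}$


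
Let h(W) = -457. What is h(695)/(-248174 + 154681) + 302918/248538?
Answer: 14217147220/11618281617 ≈ 1.2237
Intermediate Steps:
h(695)/(-248174 + 154681) + 302918/248538 = -457/(-248174 + 154681) + 302918/248538 = -457/(-93493) + 302918*(1/248538) = -457*(-1/93493) + 151459/124269 = 457/93493 + 151459/124269 = 14217147220/11618281617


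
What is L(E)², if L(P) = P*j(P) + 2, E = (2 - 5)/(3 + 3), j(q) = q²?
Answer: 225/64 ≈ 3.5156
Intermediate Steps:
E = -½ (E = -3/6 = -3*⅙ = -½ ≈ -0.50000)
L(P) = 2 + P³ (L(P) = P*P² + 2 = P³ + 2 = 2 + P³)
L(E)² = (2 + (-½)³)² = (2 - ⅛)² = (15/8)² = 225/64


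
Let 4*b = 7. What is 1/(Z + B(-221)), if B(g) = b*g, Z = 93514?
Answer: 4/372509 ≈ 1.0738e-5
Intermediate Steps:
b = 7/4 (b = (1/4)*7 = 7/4 ≈ 1.7500)
B(g) = 7*g/4
1/(Z + B(-221)) = 1/(93514 + (7/4)*(-221)) = 1/(93514 - 1547/4) = 1/(372509/4) = 4/372509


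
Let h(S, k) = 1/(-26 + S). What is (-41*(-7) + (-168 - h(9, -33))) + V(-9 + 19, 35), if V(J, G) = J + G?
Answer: 2789/17 ≈ 164.06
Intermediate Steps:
V(J, G) = G + J
(-41*(-7) + (-168 - h(9, -33))) + V(-9 + 19, 35) = (-41*(-7) + (-168 - 1/(-26 + 9))) + (35 + (-9 + 19)) = (287 + (-168 - 1/(-17))) + (35 + 10) = (287 + (-168 - 1*(-1/17))) + 45 = (287 + (-168 + 1/17)) + 45 = (287 - 2855/17) + 45 = 2024/17 + 45 = 2789/17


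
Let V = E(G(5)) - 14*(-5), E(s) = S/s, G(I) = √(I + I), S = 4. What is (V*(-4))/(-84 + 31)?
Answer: 280/53 + 8*√10/265 ≈ 5.3785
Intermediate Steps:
G(I) = √2*√I (G(I) = √(2*I) = √2*√I)
E(s) = 4/s
V = 70 + 2*√10/5 (V = 4/((√2*√5)) - 14*(-5) = 4/(√10) + 70 = 4*(√10/10) + 70 = 2*√10/5 + 70 = 70 + 2*√10/5 ≈ 71.265)
(V*(-4))/(-84 + 31) = ((70 + 2*√10/5)*(-4))/(-84 + 31) = (-280 - 8*√10/5)/(-53) = (-280 - 8*√10/5)*(-1/53) = 280/53 + 8*√10/265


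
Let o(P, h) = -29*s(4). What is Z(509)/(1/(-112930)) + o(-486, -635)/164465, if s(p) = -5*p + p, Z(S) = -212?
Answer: 3937482879864/164465 ≈ 2.3941e+7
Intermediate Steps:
s(p) = -4*p
o(P, h) = 464 (o(P, h) = -(-116)*4 = -29*(-16) = 464)
Z(509)/(1/(-112930)) + o(-486, -635)/164465 = -212/(1/(-112930)) + 464/164465 = -212/(-1/112930) + 464*(1/164465) = -212*(-112930) + 464/164465 = 23941160 + 464/164465 = 3937482879864/164465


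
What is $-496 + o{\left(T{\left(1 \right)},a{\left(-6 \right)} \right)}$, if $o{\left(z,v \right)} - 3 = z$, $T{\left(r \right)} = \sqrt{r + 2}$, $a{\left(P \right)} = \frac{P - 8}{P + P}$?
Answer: $-493 + \sqrt{3} \approx -491.27$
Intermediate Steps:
$a{\left(P \right)} = \frac{-8 + P}{2 P}$
$T{\left(r \right)} = \sqrt{2 + r}$
$o{\left(z,v \right)} = 3 + z$
$-496 + o{\left(T{\left(1 \right)},a{\left(-6 \right)} \right)} = -496 + \left(3 + \sqrt{2 + 1}\right) = -496 + \left(3 + \sqrt{3}\right) = -493 + \sqrt{3}$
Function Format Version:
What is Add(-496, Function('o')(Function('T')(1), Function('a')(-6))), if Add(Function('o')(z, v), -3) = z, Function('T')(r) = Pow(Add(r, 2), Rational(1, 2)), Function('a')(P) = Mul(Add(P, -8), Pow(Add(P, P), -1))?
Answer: Add(-493, Pow(3, Rational(1, 2))) ≈ -491.27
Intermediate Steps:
Function('a')(P) = Mul(Rational(1, 2), Pow(P, -1), Add(-8, P)) (Function('a')(P) = Mul(Add(-8, P), Pow(Mul(2, P), -1)) = Mul(Add(-8, P), Mul(Rational(1, 2), Pow(P, -1))) = Mul(Rational(1, 2), Pow(P, -1), Add(-8, P)))
Function('T')(r) = Pow(Add(2, r), Rational(1, 2))
Function('o')(z, v) = Add(3, z)
Add(-496, Function('o')(Function('T')(1), Function('a')(-6))) = Add(-496, Add(3, Pow(Add(2, 1), Rational(1, 2)))) = Add(-496, Add(3, Pow(3, Rational(1, 2)))) = Add(-493, Pow(3, Rational(1, 2)))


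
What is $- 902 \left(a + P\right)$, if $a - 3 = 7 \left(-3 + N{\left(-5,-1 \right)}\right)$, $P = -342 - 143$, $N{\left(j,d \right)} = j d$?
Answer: $422136$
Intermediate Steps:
$N{\left(j,d \right)} = d j$
$P = -485$
$a = 17$ ($a = 3 + 7 \left(-3 - -5\right) = 3 + 7 \left(-3 + 5\right) = 3 + 7 \cdot 2 = 3 + 14 = 17$)
$- 902 \left(a + P\right) = - 902 \left(17 - 485\right) = \left(-902\right) \left(-468\right) = 422136$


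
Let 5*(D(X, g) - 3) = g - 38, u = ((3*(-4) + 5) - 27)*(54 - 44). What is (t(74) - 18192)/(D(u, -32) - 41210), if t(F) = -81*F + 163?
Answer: 24023/41221 ≈ 0.58279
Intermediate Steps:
t(F) = 163 - 81*F
u = -340 (u = ((-12 + 5) - 27)*10 = (-7 - 27)*10 = -34*10 = -340)
D(X, g) = -23/5 + g/5 (D(X, g) = 3 + (g - 38)/5 = 3 + (-38 + g)/5 = 3 + (-38/5 + g/5) = -23/5 + g/5)
(t(74) - 18192)/(D(u, -32) - 41210) = ((163 - 81*74) - 18192)/((-23/5 + (⅕)*(-32)) - 41210) = ((163 - 5994) - 18192)/((-23/5 - 32/5) - 41210) = (-5831 - 18192)/(-11 - 41210) = -24023/(-41221) = -24023*(-1/41221) = 24023/41221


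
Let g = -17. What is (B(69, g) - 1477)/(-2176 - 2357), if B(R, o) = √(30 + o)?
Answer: 1477/4533 - √13/4533 ≈ 0.32504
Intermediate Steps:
(B(69, g) - 1477)/(-2176 - 2357) = (√(30 - 17) - 1477)/(-2176 - 2357) = (√13 - 1477)/(-4533) = (-1477 + √13)*(-1/4533) = 1477/4533 - √13/4533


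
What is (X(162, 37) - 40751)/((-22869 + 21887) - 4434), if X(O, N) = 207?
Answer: 5068/677 ≈ 7.4860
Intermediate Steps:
(X(162, 37) - 40751)/((-22869 + 21887) - 4434) = (207 - 40751)/((-22869 + 21887) - 4434) = -40544/(-982 - 4434) = -40544/(-5416) = -40544*(-1/5416) = 5068/677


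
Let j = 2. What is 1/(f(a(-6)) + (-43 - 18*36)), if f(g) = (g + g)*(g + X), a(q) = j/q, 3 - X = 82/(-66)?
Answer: -33/22889 ≈ -0.0014417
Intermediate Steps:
X = 140/33 (X = 3 - 82/(-66) = 3 - 82*(-1)/66 = 3 - 1*(-41/33) = 3 + 41/33 = 140/33 ≈ 4.2424)
a(q) = 2/q
f(g) = 2*g*(140/33 + g) (f(g) = (g + g)*(g + 140/33) = (2*g)*(140/33 + g) = 2*g*(140/33 + g))
1/(f(a(-6)) + (-43 - 18*36)) = 1/(2*(2/(-6))*(140 + 33*(2/(-6)))/33 + (-43 - 18*36)) = 1/(2*(2*(-⅙))*(140 + 33*(2*(-⅙)))/33 + (-43 - 648)) = 1/((2/33)*(-⅓)*(140 + 33*(-⅓)) - 691) = 1/((2/33)*(-⅓)*(140 - 11) - 691) = 1/((2/33)*(-⅓)*129 - 691) = 1/(-86/33 - 691) = 1/(-22889/33) = -33/22889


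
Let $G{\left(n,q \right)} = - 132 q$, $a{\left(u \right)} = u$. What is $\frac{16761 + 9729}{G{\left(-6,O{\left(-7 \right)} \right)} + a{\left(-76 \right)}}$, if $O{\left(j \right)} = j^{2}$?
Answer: $- \frac{13245}{3272} \approx -4.048$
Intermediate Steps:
$\frac{16761 + 9729}{G{\left(-6,O{\left(-7 \right)} \right)} + a{\left(-76 \right)}} = \frac{16761 + 9729}{- 132 \left(-7\right)^{2} - 76} = \frac{26490}{\left(-132\right) 49 - 76} = \frac{26490}{-6468 - 76} = \frac{26490}{-6544} = 26490 \left(- \frac{1}{6544}\right) = - \frac{13245}{3272}$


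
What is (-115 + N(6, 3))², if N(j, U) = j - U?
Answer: 12544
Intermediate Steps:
(-115 + N(6, 3))² = (-115 + (6 - 1*3))² = (-115 + (6 - 3))² = (-115 + 3)² = (-112)² = 12544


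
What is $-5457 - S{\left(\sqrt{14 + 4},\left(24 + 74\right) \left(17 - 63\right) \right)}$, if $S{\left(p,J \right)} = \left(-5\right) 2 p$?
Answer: $-5457 + 30 \sqrt{2} \approx -5414.6$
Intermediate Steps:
$S{\left(p,J \right)} = - 10 p$
$-5457 - S{\left(\sqrt{14 + 4},\left(24 + 74\right) \left(17 - 63\right) \right)} = -5457 - - 10 \sqrt{14 + 4} = -5457 - - 10 \sqrt{18} = -5457 - - 10 \cdot 3 \sqrt{2} = -5457 - - 30 \sqrt{2} = -5457 + 30 \sqrt{2}$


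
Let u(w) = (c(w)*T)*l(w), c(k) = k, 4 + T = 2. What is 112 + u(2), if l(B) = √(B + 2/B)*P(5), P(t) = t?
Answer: 112 - 20*√3 ≈ 77.359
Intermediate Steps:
T = -2 (T = -4 + 2 = -2)
l(B) = 5*√(B + 2/B) (l(B) = √(B + 2/B)*5 = 5*√(B + 2/B))
u(w) = -10*w*√(w + 2/w) (u(w) = (w*(-2))*(5*√(w + 2/w)) = (-2*w)*(5*√(w + 2/w)) = -10*w*√(w + 2/w))
112 + u(2) = 112 - 10*2*√(2 + 2/2) = 112 - 10*2*√(2 + 2*(½)) = 112 - 10*2*√(2 + 1) = 112 - 10*2*√3 = 112 - 20*√3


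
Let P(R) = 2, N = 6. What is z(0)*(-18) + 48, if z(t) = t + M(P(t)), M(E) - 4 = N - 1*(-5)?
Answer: -222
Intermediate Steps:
M(E) = 15 (M(E) = 4 + (6 - 1*(-5)) = 4 + (6 + 5) = 4 + 11 = 15)
z(t) = 15 + t (z(t) = t + 15 = 15 + t)
z(0)*(-18) + 48 = (15 + 0)*(-18) + 48 = 15*(-18) + 48 = -270 + 48 = -222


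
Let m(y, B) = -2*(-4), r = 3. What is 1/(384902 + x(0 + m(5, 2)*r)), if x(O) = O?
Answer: 1/384926 ≈ 2.5979e-6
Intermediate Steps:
m(y, B) = 8
1/(384902 + x(0 + m(5, 2)*r)) = 1/(384902 + (0 + 8*3)) = 1/(384902 + (0 + 24)) = 1/(384902 + 24) = 1/384926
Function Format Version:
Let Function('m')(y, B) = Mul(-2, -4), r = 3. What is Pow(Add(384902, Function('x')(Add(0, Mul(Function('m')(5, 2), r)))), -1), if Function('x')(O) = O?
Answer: Rational(1, 384926) ≈ 2.5979e-6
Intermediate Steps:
Function('m')(y, B) = 8
Pow(Add(384902, Function('x')(Add(0, Mul(Function('m')(5, 2), r)))), -1) = Pow(Add(384902, Add(0, Mul(8, 3))), -1) = Pow(Add(384902, Add(0, 24)), -1) = Pow(Add(384902, 24), -1) = Pow(384926, -1) = Rational(1, 384926)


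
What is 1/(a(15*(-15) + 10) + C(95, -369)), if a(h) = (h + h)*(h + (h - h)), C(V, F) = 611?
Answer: 1/93061 ≈ 1.0746e-5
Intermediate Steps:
a(h) = 2*h² (a(h) = (2*h)*(h + 0) = (2*h)*h = 2*h²)
1/(a(15*(-15) + 10) + C(95, -369)) = 1/(2*(15*(-15) + 10)² + 611) = 1/(2*(-225 + 10)² + 611) = 1/(2*(-215)² + 611) = 1/(2*46225 + 611) = 1/(92450 + 611) = 1/93061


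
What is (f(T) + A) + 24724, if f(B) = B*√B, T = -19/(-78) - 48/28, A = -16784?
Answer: 7940 - 803*I*√438438/298116 ≈ 7940.0 - 1.7835*I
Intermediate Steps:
T = -803/546 (T = -19*(-1/78) - 48*1/28 = 19/78 - 12/7 = -803/546 ≈ -1.4707)
f(B) = B^(3/2)
(f(T) + A) + 24724 = ((-803/546)^(3/2) - 16784) + 24724 = (-803*I*√438438/298116 - 16784) + 24724 = (-16784 - 803*I*√438438/298116) + 24724 = 7940 - 803*I*√438438/298116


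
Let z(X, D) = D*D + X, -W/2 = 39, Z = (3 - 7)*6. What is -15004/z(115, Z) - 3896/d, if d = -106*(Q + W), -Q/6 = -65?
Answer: -61690019/2856594 ≈ -21.596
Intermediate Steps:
Q = 390 (Q = -6*(-65) = 390)
Z = -24 (Z = -4*6 = -24)
W = -78 (W = -2*39 = -78)
d = -33072 (d = -106*(390 - 78) = -106*312 = -33072)
z(X, D) = X + D² (z(X, D) = D² + X = X + D²)
-15004/z(115, Z) - 3896/d = -15004/(115 + (-24)²) - 3896/(-33072) = -15004/(115 + 576) - 3896*(-1/33072) = -15004/691 + 487/4134 = -61690019/2856594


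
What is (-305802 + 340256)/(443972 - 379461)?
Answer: 34454/64511 ≈ 0.53408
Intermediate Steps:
(-305802 + 340256)/(443972 - 379461) = 34454/64511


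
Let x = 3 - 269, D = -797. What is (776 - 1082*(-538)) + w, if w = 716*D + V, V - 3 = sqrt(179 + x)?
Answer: 12243 + I*sqrt(87) ≈ 12243.0 + 9.3274*I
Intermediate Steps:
x = -266
V = 3 + I*sqrt(87) (V = 3 + sqrt(179 - 266) = 3 + sqrt(-87) = 3 + I*sqrt(87) ≈ 3.0 + 9.3274*I)
w = -570649 + I*sqrt(87) (w = 716*(-797) + (3 + I*sqrt(87)) = -570652 + (3 + I*sqrt(87)) = -570649 + I*sqrt(87) ≈ -5.7065e+5 + 9.3274*I)
(776 - 1082*(-538)) + w = (776 - 1082*(-538)) + (-570649 + I*sqrt(87)) = (776 + 582116) + (-570649 + I*sqrt(87)) = 582892 + (-570649 + I*sqrt(87)) = 12243 + I*sqrt(87)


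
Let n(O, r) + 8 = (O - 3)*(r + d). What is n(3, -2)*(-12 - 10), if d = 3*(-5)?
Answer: 176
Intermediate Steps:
d = -15
n(O, r) = -8 + (-15 + r)*(-3 + O) (n(O, r) = -8 + (O - 3)*(r - 15) = -8 + (-3 + O)*(-15 + r) = -8 + (-15 + r)*(-3 + O))
n(3, -2)*(-12 - 10) = (37 - 15*3 - 3*(-2) + 3*(-2))*(-12 - 10) = (37 - 45 + 6 - 6)*(-22) = -8*(-22) = 176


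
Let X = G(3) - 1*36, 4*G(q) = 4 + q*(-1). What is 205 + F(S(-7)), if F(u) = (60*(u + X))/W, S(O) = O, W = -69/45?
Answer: 43190/23 ≈ 1877.8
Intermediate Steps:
W = -23/15 (W = -69*1/45 = -23/15 ≈ -1.5333)
G(q) = 1 - q/4 (G(q) = (4 + q*(-1))/4 = (4 - q)/4 = 1 - q/4)
X = -143/4 (X = (1 - ¼*3) - 1*36 = (1 - ¾) - 36 = ¼ - 36 = -143/4 ≈ -35.750)
F(u) = 32175/23 - 900*u/23 (F(u) = (60*(u - 143/4))/(-23/15) = (60*(-143/4 + u))*(-15/23) = (-2145 + 60*u)*(-15/23) = 32175/23 - 900*u/23)
205 + F(S(-7)) = 205 + (32175/23 - 900/23*(-7)) = 205 + (32175/23 + 6300/23) = 205 + 38475/23 = 43190/23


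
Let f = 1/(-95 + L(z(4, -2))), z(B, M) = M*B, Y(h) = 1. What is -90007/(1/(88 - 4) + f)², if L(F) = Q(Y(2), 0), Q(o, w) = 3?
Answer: -83990572092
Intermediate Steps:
z(B, M) = B*M
L(F) = 3
f = -1/92 (f = 1/(-95 + 3) = 1/(-92) = -1/92 ≈ -0.010870)
-90007/(1/(88 - 4) + f)² = -90007/(1/(88 - 4) - 1/92)² = -90007/(1/84 - 1/92)² = -90007/((1/966)²) = -90007/1/933156 = -90007*933156 = -83990572092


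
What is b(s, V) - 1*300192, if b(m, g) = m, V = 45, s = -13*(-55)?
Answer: -299477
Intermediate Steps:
s = 715
b(s, V) - 1*300192 = 715 - 1*300192 = 715 - 300192 = -299477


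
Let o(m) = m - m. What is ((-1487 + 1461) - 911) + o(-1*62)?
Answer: -937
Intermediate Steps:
o(m) = 0
((-1487 + 1461) - 911) + o(-1*62) = ((-1487 + 1461) - 911) + 0 = (-26 - 911) + 0 = -937 + 0 = -937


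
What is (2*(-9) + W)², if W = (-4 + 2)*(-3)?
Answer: 144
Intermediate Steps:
W = 6 (W = -2*(-3) = 6)
(2*(-9) + W)² = (2*(-9) + 6)² = (-18 + 6)² = (-12)² = 144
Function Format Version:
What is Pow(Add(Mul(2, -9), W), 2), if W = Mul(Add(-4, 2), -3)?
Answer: 144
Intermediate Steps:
W = 6 (W = Mul(-2, -3) = 6)
Pow(Add(Mul(2, -9), W), 2) = Pow(Add(Mul(2, -9), 6), 2) = Pow(Add(-18, 6), 2) = Pow(-12, 2) = 144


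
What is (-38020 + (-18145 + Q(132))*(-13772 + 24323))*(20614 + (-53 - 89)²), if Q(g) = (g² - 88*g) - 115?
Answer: -5359006918016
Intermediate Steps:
Q(g) = -115 + g² - 88*g
(-38020 + (-18145 + Q(132))*(-13772 + 24323))*(20614 + (-53 - 89)²) = (-38020 + (-18145 + (-115 + 132² - 88*132))*(-13772 + 24323))*(20614 + (-53 - 89)²) = (-38020 + (-18145 + (-115 + 17424 - 11616))*10551)*(20614 + (-142)²) = (-38020 + (-18145 + 5693)*10551)*(20614 + 20164) = (-38020 - 12452*10551)*40778 = (-38020 - 131381052)*40778 = -131419072*40778 = -5359006918016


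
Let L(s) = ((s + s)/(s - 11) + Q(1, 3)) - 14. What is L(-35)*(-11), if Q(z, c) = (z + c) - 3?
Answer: 2904/23 ≈ 126.26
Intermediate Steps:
Q(z, c) = -3 + c + z (Q(z, c) = (c + z) - 3 = -3 + c + z)
L(s) = -13 + 2*s/(-11 + s) (L(s) = ((s + s)/(s - 11) + (-3 + 3 + 1)) - 14 = ((2*s)/(-11 + s) + 1) - 14 = (2*s/(-11 + s) + 1) - 14 = (1 + 2*s/(-11 + s)) - 14 = -13 + 2*s/(-11 + s))
L(-35)*(-11) = (11*(13 - 1*(-35))/(-11 - 35))*(-11) = (11*(13 + 35)/(-46))*(-11) = (11*(-1/46)*48)*(-11) = -264/23*(-11) = 2904/23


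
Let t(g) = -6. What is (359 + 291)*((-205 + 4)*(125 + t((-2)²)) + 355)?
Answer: -15316600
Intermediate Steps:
(359 + 291)*((-205 + 4)*(125 + t((-2)²)) + 355) = (359 + 291)*((-205 + 4)*(125 - 6) + 355) = 650*(-201*119 + 355) = 650*(-23919 + 355) = 650*(-23564) = -15316600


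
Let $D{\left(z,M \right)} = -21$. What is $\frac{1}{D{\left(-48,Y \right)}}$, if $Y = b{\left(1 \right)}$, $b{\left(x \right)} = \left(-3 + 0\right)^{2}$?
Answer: $- \frac{1}{21} \approx -0.047619$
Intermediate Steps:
$b{\left(x \right)} = 9$ ($b{\left(x \right)} = \left(-3\right)^{2} = 9$)
$Y = 9$
$\frac{1}{D{\left(-48,Y \right)}} = \frac{1}{-21} = - \frac{1}{21}$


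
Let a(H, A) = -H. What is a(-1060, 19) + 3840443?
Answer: 3841503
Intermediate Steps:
a(-1060, 19) + 3840443 = -1*(-1060) + 3840443 = 1060 + 3840443 = 3841503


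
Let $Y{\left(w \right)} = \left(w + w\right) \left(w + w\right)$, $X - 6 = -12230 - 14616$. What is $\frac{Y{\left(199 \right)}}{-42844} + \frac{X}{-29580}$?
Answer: $- \frac{44195717}{15841569} \approx -2.7899$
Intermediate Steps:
$X = -26840$ ($X = 6 - 26846 = -26840$)
$Y{\left(w \right)} = 4 w^{2}$ ($Y{\left(w \right)} = 2 w 2 w = 4 w^{2}$)
$\frac{Y{\left(199 \right)}}{-42844} + \frac{X}{-29580} = \frac{4 \cdot 199^{2}}{-42844} - \frac{26840}{-29580} = 4 \cdot 39601 \left(- \frac{1}{42844}\right) - - \frac{1342}{1479} = 158404 \left(- \frac{1}{42844}\right) + \frac{1342}{1479} = - \frac{39601}{10711} + \frac{1342}{1479} = - \frac{44195717}{15841569}$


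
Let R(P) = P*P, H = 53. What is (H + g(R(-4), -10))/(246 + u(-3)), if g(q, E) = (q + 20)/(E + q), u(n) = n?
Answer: 59/243 ≈ 0.24280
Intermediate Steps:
R(P) = P²
g(q, E) = (20 + q)/(E + q)
(H + g(R(-4), -10))/(246 + u(-3)) = (53 + (20 + (-4)²)/(-10 + (-4)²))/(246 - 3) = (53 + (20 + 16)/(-10 + 16))/243 = (53 + 36/6)*(1/243) = (53 + (⅙)*36)*(1/243) = (53 + 6)*(1/243) = 59*(1/243) = 59/243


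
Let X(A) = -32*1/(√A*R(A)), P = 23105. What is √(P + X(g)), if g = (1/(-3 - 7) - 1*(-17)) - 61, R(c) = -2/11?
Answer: √(10189305 - 3696*I*√10)/21 ≈ 152.0 - 0.087179*I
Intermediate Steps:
R(c) = -2/11 (R(c) = -2*1/11 = -2/11)
g = -441/10 (g = (1/(-10) + 17) - 61 = (-⅒ + 17) - 61 = 169/10 - 61 = -441/10 ≈ -44.100)
X(A) = 176/√A (X(A) = -32*(-11/(2*√A)) = -(-176)/√A = 176/√A)
√(P + X(g)) = √(23105 + 176/√(-441/10)) = √(23105 + 176*(-I*√10/21)) = √(23105 - 176*I*√10/21)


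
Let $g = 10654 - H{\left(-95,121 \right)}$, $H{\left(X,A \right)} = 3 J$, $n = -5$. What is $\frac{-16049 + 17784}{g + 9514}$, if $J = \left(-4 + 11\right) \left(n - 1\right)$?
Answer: $\frac{1735}{20294} \approx 0.085493$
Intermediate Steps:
$J = -42$ ($J = \left(-4 + 11\right) \left(-5 - 1\right) = 7 \left(-6\right) = -42$)
$H{\left(X,A \right)} = -126$ ($H{\left(X,A \right)} = 3 \left(-42\right) = -126$)
$g = 10780$ ($g = 10654 - -126 = 10654 + 126 = 10780$)
$\frac{-16049 + 17784}{g + 9514} = \frac{-16049 + 17784}{10780 + 9514} = \frac{1735}{20294}$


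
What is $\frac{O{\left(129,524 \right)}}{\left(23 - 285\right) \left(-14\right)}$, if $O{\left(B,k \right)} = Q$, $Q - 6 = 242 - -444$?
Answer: $\frac{173}{917} \approx 0.18866$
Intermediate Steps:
$Q = 692$ ($Q = 6 + \left(242 - -444\right) = 6 + \left(242 + 444\right) = 6 + 686 = 692$)
$O{\left(B,k \right)} = 692$
$\frac{O{\left(129,524 \right)}}{\left(23 - 285\right) \left(-14\right)} = \frac{692}{\left(23 - 285\right) \left(-14\right)} = \frac{692}{\left(-262\right) \left(-14\right)} = \frac{692}{3668} = 692 \cdot \frac{1}{3668} = \frac{173}{917}$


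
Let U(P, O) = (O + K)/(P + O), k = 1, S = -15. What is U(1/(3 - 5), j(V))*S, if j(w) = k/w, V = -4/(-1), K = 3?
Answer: 195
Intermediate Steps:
V = 4 (V = -4*(-1) = 4)
j(w) = 1/w
U(P, O) = (3 + O)/(O + P) (U(P, O) = (O + 3)/(P + O) = (3 + O)/(O + P))
U(1/(3 - 5), j(V))*S = ((3 + 1/4)/(1/4 + 1/(3 - 5)))*(-15) = ((3 + ¼)/(¼ + 1/(-2)))*(-15) = ((13/4)/(¼ - ½))*(-15) = ((13/4)/(-¼))*(-15) = -4*13/4*(-15) = -13*(-15) = 195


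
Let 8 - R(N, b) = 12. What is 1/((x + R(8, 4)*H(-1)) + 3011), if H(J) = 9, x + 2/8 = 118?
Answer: 4/12371 ≈ 0.00032334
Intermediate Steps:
x = 471/4 (x = -1/4 + 118 = 471/4 ≈ 117.75)
R(N, b) = -4 (R(N, b) = 8 - 1*12 = 8 - 12 = -4)
1/((x + R(8, 4)*H(-1)) + 3011) = 1/((471/4 - 4*9) + 3011) = 1/((471/4 - 36) + 3011) = 1/(327/4 + 3011) = 1/(12371/4) = 4/12371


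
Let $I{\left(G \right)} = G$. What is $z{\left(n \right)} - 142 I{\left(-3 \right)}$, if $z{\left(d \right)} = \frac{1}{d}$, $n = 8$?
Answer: $\frac{3409}{8} \approx 426.13$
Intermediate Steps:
$z{\left(n \right)} - 142 I{\left(-3 \right)} = \frac{1}{8} - -426 = \frac{1}{8} + 426 = \frac{3409}{8}$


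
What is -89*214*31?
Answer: -590426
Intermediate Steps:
-89*214*31 = -19046*31 = -590426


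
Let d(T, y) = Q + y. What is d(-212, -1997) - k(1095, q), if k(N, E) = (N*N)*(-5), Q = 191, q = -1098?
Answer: 5993319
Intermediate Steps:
d(T, y) = 191 + y
k(N, E) = -5*N² (k(N, E) = N²*(-5) = -5*N²)
d(-212, -1997) - k(1095, q) = (191 - 1997) - (-5)*1095² = -1806 - (-5)*1199025 = -1806 - 1*(-5995125) = -1806 + 5995125 = 5993319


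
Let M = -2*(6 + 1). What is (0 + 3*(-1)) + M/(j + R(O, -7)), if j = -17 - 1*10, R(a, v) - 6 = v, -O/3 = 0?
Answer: -5/2 ≈ -2.5000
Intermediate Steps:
O = 0 (O = -3*0 = 0)
R(a, v) = 6 + v
j = -27 (j = -17 - 10 = -27)
M = -14 (M = -2*7 = -14)
(0 + 3*(-1)) + M/(j + R(O, -7)) = (0 + 3*(-1)) - 14/(-27 + (6 - 7)) = (0 - 3) - 14/(-27 - 1) = -3 - 14/(-28) = -3 - 1/28*(-14) = -3 + ½ = -5/2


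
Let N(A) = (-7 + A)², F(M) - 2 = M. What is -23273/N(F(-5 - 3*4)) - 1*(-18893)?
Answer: 9120939/484 ≈ 18845.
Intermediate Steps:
F(M) = 2 + M
-23273/N(F(-5 - 3*4)) - 1*(-18893) = -23273/(-7 + (2 + (-5 - 3*4)))² - 1*(-18893) = -23273/(-7 + (2 + (-5 - 12)))² + 18893 = -23273/(-7 + (2 - 17))² + 18893 = -23273/(-7 - 15)² + 18893 = -23273/((-22)²) + 18893 = -23273/484 + 18893 = 9120939/484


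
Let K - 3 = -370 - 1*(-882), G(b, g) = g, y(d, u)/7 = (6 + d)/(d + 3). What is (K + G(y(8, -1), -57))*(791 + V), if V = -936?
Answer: -66410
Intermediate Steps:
y(d, u) = 7*(6 + d)/(3 + d) (y(d, u) = 7*((6 + d)/(d + 3)) = 7*((6 + d)/(3 + d)) = 7*(6 + d)/(3 + d))
K = 515 (K = 3 + (-370 - 1*(-882)) = 3 + (-370 + 882) = 3 + 512 = 515)
(K + G(y(8, -1), -57))*(791 + V) = (515 - 57)*(791 - 936) = 458*(-145) = -66410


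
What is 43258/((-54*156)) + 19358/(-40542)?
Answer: -159736469/28460484 ≈ -5.6126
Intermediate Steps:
43258/((-54*156)) + 19358/(-40542) = 43258/(-8424) + 19358*(-1/40542) = 43258*(-1/8424) - 9679/20271 = -21629/4212 - 9679/20271 = -159736469/28460484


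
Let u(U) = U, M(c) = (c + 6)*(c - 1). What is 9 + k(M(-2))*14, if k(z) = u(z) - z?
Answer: 9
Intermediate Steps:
M(c) = (-1 + c)*(6 + c) (M(c) = (6 + c)*(-1 + c) = (-1 + c)*(6 + c))
k(z) = 0 (k(z) = z - z = 0)
9 + k(M(-2))*14 = 9 + 0*14 = 9 + 0 = 9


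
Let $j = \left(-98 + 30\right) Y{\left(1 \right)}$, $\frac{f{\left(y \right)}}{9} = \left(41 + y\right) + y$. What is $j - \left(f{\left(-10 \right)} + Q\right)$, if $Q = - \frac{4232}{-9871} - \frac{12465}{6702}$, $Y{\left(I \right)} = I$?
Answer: $- \frac{5635756481}{22051814} \approx -255.57$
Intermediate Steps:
$f{\left(y \right)} = 369 + 18 y$ ($f{\left(y \right)} = 9 \left(\left(41 + y\right) + y\right) = 9 \left(41 + 2 y\right) = 369 + 18 y$)
$j = -68$ ($j = \left(-98 + 30\right) 1 = \left(-68\right) 1 = -68$)
$Q = - \frac{31559717}{22051814}$ ($Q = \left(-4232\right) \left(- \frac{1}{9871}\right) - \frac{4155}{2234} = \frac{4232}{9871} - \frac{4155}{2234} = - \frac{31559717}{22051814} \approx -1.4312$)
$j - \left(f{\left(-10 \right)} + Q\right) = -68 - \left(\left(369 + 18 \left(-10\right)\right) - \frac{31559717}{22051814}\right) = -68 - \left(\left(369 - 180\right) - \frac{31559717}{22051814}\right) = -68 - \left(189 - \frac{31559717}{22051814}\right) = -68 - \frac{4136233129}{22051814} = - \frac{5635756481}{22051814}$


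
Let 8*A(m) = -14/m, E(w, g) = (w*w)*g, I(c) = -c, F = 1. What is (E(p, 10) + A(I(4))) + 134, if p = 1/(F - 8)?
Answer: 105559/784 ≈ 134.64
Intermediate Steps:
p = -⅐ (p = 1/(1 - 8) = 1/(-7) = -⅐ ≈ -0.14286)
E(w, g) = g*w² (E(w, g) = w²*g = g*w²)
A(m) = -7/(4*m) (A(m) = (-14/m)/8 = -7/(4*m))
(E(p, 10) + A(I(4))) + 134 = (10*(-⅐)² - 7/(4*((-1*4)))) + 134 = (10*(1/49) - 7/4/(-4)) + 134 = (10/49 - 7/4*(-¼)) + 134 = (10/49 + 7/16) + 134 = 503/784 + 134 = 105559/784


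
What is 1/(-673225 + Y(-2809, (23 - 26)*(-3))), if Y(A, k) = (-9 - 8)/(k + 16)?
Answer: -25/16830642 ≈ -1.4854e-6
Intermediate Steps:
Y(A, k) = -17/(16 + k)
1/(-673225 + Y(-2809, (23 - 26)*(-3))) = 1/(-673225 - 17/(16 + (23 - 26)*(-3))) = 1/(-673225 - 17/(16 - 3*(-3))) = 1/(-673225 - 17/(16 + 9)) = 1/(-673225 - 17/25) = 1/(-16830642/25) = -25/16830642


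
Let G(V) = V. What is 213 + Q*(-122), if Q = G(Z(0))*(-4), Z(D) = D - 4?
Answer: -1739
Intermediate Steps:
Z(D) = -4 + D
Q = 16 (Q = (-4 + 0)*(-4) = -4*(-4) = 16)
213 + Q*(-122) = 213 + 16*(-122) = 213 - 1952 = -1739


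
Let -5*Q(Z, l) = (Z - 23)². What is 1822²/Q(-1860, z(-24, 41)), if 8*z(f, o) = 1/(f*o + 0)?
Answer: -16598420/3545689 ≈ -4.6813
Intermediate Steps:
z(f, o) = 1/(8*f*o) (z(f, o) = 1/(8*(f*o + 0)) = 1/(8*((f*o))) = (1/(f*o))/8 = 1/(8*f*o))
Q(Z, l) = -(-23 + Z)²/5 (Q(Z, l) = -(Z - 23)²/5 = -(-23 + Z)²/5)
1822²/Q(-1860, z(-24, 41)) = 1822²/((-(-23 - 1860)²/5)) = 3319684/((-⅕*(-1883)²)) = 3319684/((-⅕*3545689)) = 3319684/(-3545689/5) = 3319684*(-5/3545689) = -16598420/3545689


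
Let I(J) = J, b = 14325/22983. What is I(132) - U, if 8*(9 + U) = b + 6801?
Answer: -10866407/15322 ≈ -709.20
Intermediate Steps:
b = 4775/7661 (b = 14325*(1/22983) = 4775/7661 ≈ 0.62329)
U = 12888911/15322 (U = -9 + (4775/7661 + 6801)/8 = -9 + (⅛)*(52107236/7661) = -9 + 13026809/15322 = 12888911/15322 ≈ 841.20)
I(132) - U = 132 - 1*12888911/15322 = 132 - 12888911/15322 = -10866407/15322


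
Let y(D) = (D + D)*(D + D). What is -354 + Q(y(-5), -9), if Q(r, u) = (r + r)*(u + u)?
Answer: -3954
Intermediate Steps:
y(D) = 4*D**2 (y(D) = (2*D)*(2*D) = 4*D**2)
Q(r, u) = 4*r*u (Q(r, u) = (2*r)*(2*u) = 4*r*u)
-354 + Q(y(-5), -9) = -354 + 4*(4*(-5)**2)*(-9) = -354 + 4*(4*25)*(-9) = -354 + 4*100*(-9) = -354 - 3600 = -3954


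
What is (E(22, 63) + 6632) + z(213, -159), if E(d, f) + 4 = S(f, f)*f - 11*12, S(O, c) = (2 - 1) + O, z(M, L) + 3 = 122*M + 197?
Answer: 36708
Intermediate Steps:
z(M, L) = 194 + 122*M (z(M, L) = -3 + (122*M + 197) = -3 + (197 + 122*M) = 194 + 122*M)
S(O, c) = 1 + O
E(d, f) = -136 + f*(1 + f) (E(d, f) = -4 + ((1 + f)*f - 11*12) = -4 + (f*(1 + f) - 132) = -4 + (-132 + f*(1 + f)) = -136 + f*(1 + f))
(E(22, 63) + 6632) + z(213, -159) = ((-136 + 63*(1 + 63)) + 6632) + (194 + 122*213) = ((-136 + 63*64) + 6632) + (194 + 25986) = ((-136 + 4032) + 6632) + 26180 = (3896 + 6632) + 26180 = 10528 + 26180 = 36708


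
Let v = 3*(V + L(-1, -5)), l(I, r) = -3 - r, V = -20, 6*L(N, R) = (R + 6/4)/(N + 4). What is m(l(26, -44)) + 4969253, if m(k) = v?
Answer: 59630309/12 ≈ 4.9692e+6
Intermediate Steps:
L(N, R) = (3/2 + R)/(6*(4 + N)) (L(N, R) = ((R + 6/4)/(N + 4))/6 = ((R + 6*(¼))/(4 + N))/6 = ((R + 3/2)/(4 + N))/6 = ((3/2 + R)/(4 + N))/6 = (3/2 + R)/(6*(4 + N)))
v = -727/12 (v = 3*(-20 + (3 + 2*(-5))/(12*(4 - 1))) = 3*(-20 + (1/12)*(3 - 10)/3) = 3*(-20 + (1/12)*(⅓)*(-7)) = 3*(-20 - 7/36) = 3*(-727/36) = -727/12 ≈ -60.583)
m(k) = -727/12
m(l(26, -44)) + 4969253 = -727/12 + 4969253 = 59630309/12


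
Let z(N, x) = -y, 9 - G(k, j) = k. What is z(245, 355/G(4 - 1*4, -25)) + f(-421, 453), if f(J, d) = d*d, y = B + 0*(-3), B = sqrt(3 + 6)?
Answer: 205206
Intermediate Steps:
G(k, j) = 9 - k
B = 3 (B = sqrt(9) = 3)
y = 3 (y = 3 + 0*(-3) = 3 + 0 = 3)
f(J, d) = d**2
z(N, x) = -3 (z(N, x) = -1*3 = -3)
z(245, 355/G(4 - 1*4, -25)) + f(-421, 453) = -3 + 453**2 = -3 + 205209 = 205206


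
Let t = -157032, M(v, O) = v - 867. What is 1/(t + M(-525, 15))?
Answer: -1/158424 ≈ -6.3122e-6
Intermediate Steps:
M(v, O) = -867 + v
1/(t + M(-525, 15)) = 1/(-157032 + (-867 - 525)) = 1/(-157032 - 1392) = 1/(-158424) = -1/158424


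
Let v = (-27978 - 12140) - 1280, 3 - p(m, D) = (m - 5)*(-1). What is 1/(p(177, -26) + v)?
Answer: -1/41223 ≈ -2.4258e-5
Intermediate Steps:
p(m, D) = -2 + m (p(m, D) = 3 - (m - 5)*(-1) = 3 - (-5 + m)*(-1) = 3 - (5 - m) = 3 + (-5 + m) = -2 + m)
v = -41398 (v = -40118 - 1280 = -41398)
1/(p(177, -26) + v) = 1/((-2 + 177) - 41398) = 1/(175 - 41398) = 1/(-41223) = -1/41223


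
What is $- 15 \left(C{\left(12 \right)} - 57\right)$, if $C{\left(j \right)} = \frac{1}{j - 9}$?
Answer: $850$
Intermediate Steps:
$C{\left(j \right)} = \frac{1}{-9 + j}$
$- 15 \left(C{\left(12 \right)} - 57\right) = - 15 \left(\frac{1}{-9 + 12} - 57\right) = - 15 \left(\frac{1}{3} - 57\right) = \left(-15\right) \left(- \frac{170}{3}\right) = 850$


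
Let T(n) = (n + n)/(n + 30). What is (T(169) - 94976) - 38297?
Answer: -26520989/199 ≈ -1.3327e+5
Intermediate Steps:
T(n) = 2*n/(30 + n) (T(n) = (2*n)/(30 + n) = 2*n/(30 + n))
(T(169) - 94976) - 38297 = (2*169/(30 + 169) - 94976) - 38297 = (2*169/199 - 94976) - 38297 = (2*169*(1/199) - 94976) - 38297 = (338/199 - 94976) - 38297 = -18899886/199 - 38297 = -26520989/199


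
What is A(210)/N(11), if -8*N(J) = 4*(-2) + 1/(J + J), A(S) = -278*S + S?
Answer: -292512/5 ≈ -58502.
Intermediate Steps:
A(S) = -277*S
N(J) = 1 - 1/(16*J) (N(J) = -(4*(-2) + 1/(J + J))/8 = -(-8 + 1/(2*J))/8 = 1 - 1/(16*J))
A(210)/N(11) = (-277*210)/(((-1/16 + 11)/11)) = -58170/((1/11)*(175/16)) = -58170/175/176 = -58170*176/175 = -292512/5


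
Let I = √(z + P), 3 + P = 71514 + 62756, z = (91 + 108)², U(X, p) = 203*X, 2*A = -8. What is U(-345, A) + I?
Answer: -70035 + 2*√43467 ≈ -69618.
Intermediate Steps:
A = -4 (A = (½)*(-8) = -4)
z = 39601 (z = 199² = 39601)
P = 134267 (P = -3 + (71514 + 62756) = -3 + 134270 = 134267)
I = 2*√43467 (I = √(39601 + 134267) = √173868 = 2*√43467 ≈ 416.97)
U(-345, A) + I = 203*(-345) + 2*√43467 = -70035 + 2*√43467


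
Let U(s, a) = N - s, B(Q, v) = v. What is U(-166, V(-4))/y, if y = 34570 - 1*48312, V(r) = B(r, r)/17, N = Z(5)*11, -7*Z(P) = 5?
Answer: -1107/96194 ≈ -0.011508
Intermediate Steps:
Z(P) = -5/7 (Z(P) = -1/7*5 = -5/7)
N = -55/7 (N = -5/7*11 = -55/7 ≈ -7.8571)
V(r) = r/17
y = -13742 (y = 34570 - 48312 = -13742)
U(s, a) = -55/7 - s
U(-166, V(-4))/y = (-55/7 - 1*(-166))/(-13742) = (-55/7 + 166)*(-1/13742) = (1107/7)*(-1/13742) = -1107/96194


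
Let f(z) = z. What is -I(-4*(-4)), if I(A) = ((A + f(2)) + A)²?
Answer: -1156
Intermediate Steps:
I(A) = (2 + 2*A)² (I(A) = ((A + 2) + A)² = ((2 + A) + A)² = (2 + 2*A)²)
-I(-4*(-4)) = -4*(1 - 4*(-4))² = -4*(1 + 16)² = -4*17² = -4*289 = -1*1156 = -1156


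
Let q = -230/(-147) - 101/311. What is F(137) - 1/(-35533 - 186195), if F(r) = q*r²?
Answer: 235892700201973/10136738976 ≈ 23271.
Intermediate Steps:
q = 56683/45717 (q = -230*(-1/147) - 101*1/311 = 230/147 - 101/311 = 56683/45717 ≈ 1.2399)
F(r) = 56683*r²/45717
F(137) - 1/(-35533 - 186195) = (56683/45717)*137² - 1/(-35533 - 186195) = (56683/45717)*18769 - 1/(-221728) = 1063883227/45717 - 1*(-1/221728) = 1063883227/45717 + 1/221728 = 235892700201973/10136738976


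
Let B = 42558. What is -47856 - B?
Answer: -90414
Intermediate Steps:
-47856 - B = -47856 - 1*42558 = -47856 - 42558 = -90414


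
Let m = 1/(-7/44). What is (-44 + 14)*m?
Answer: 1320/7 ≈ 188.57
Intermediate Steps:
m = -44/7 (m = 1/(-7*1/44) = 1/(-7/44) = -44/7 ≈ -6.2857)
(-44 + 14)*m = (-44 + 14)*(-44/7) = -30*(-44/7) = 1320/7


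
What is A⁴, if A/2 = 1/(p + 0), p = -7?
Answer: 16/2401 ≈ 0.0066639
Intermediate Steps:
A = -2/7 (A = 2/(-7 + 0) = 2/(-7) = 2*(-⅐) = -2/7 ≈ -0.28571)
A⁴ = (-2/7)⁴ = 16/2401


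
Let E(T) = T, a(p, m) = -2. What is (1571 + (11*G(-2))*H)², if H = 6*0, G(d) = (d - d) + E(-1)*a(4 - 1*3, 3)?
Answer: 2468041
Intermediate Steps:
G(d) = 2 (G(d) = (d - d) - 1*(-2) = 0 + 2 = 2)
H = 0
(1571 + (11*G(-2))*H)² = (1571 + (11*2)*0)² = (1571 + 22*0)² = (1571 + 0)² = 1571² = 2468041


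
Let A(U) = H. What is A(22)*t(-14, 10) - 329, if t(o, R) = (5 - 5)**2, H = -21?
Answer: -329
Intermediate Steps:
A(U) = -21
t(o, R) = 0 (t(o, R) = 0**2 = 0)
A(22)*t(-14, 10) - 329 = -21*0 - 329 = 0 - 329 = -329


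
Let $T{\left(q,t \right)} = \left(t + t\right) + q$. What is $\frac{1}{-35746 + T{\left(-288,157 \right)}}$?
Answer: $- \frac{1}{35720} \approx -2.7996 \cdot 10^{-5}$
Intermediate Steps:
$T{\left(q,t \right)} = q + 2 t$ ($T{\left(q,t \right)} = 2 t + q = q + 2 t$)
$\frac{1}{-35746 + T{\left(-288,157 \right)}} = \frac{1}{-35746 + \left(-288 + 2 \cdot 157\right)} = \frac{1}{-35746 + \left(-288 + 314\right)} = \frac{1}{-35746 + 26} = \frac{1}{-35720} = - \frac{1}{35720}$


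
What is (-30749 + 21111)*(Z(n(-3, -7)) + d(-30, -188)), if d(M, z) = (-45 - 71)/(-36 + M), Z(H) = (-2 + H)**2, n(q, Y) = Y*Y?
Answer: -703140290/33 ≈ -2.1307e+7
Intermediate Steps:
n(q, Y) = Y**2
d(M, z) = -116/(-36 + M)
(-30749 + 21111)*(Z(n(-3, -7)) + d(-30, -188)) = (-30749 + 21111)*((-2 + (-7)**2)**2 - 116/(-36 - 30)) = -9638*((-2 + 49)**2 - 116/(-66)) = -9638*(47**2 - 116*(-1/66)) = -9638*(2209 + 58/33) = -9638*72955/33 = -703140290/33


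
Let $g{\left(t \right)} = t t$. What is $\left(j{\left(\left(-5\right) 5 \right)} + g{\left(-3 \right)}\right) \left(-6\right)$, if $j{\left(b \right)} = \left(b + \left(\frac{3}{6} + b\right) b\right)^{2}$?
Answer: $- \frac{4141983}{2} \approx -2.071 \cdot 10^{6}$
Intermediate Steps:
$j{\left(b \right)} = \left(b + b \left(\frac{1}{2} + b\right)\right)^{2}$ ($j{\left(b \right)} = \left(b + \left(3 \cdot \frac{1}{6} + b\right) b\right)^{2} = \left(b + \left(\frac{1}{2} + b\right) b\right)^{2} = \left(b + b \left(\frac{1}{2} + b\right)\right)^{2}$)
$g{\left(t \right)} = t^{2}$
$\left(j{\left(\left(-5\right) 5 \right)} + g{\left(-3 \right)}\right) \left(-6\right) = \left(\frac{\left(\left(-5\right) 5\right)^{2} \left(3 + 2 \left(\left(-5\right) 5\right)\right)^{2}}{4} + \left(-3\right)^{2}\right) \left(-6\right) = \left(\frac{\left(-25\right)^{2} \left(3 + 2 \left(-25\right)\right)^{2}}{4} + 9\right) \left(-6\right) = \left(\frac{1}{4} \cdot 625 \left(3 - 50\right)^{2} + 9\right) \left(-6\right) = \left(\frac{1}{4} \cdot 625 \left(-47\right)^{2} + 9\right) \left(-6\right) = \left(\frac{1}{4} \cdot 625 \cdot 2209 + 9\right) \left(-6\right) = \left(\frac{1380625}{4} + 9\right) \left(-6\right) = \frac{1380661}{4} \left(-6\right) = - \frac{4141983}{2}$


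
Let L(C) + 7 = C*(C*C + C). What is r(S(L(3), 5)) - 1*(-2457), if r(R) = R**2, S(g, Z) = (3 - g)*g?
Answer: 570973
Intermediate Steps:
L(C) = -7 + C*(C + C**2) (L(C) = -7 + C*(C*C + C) = -7 + C*(C**2 + C) = -7 + C*(C + C**2))
S(g, Z) = g*(3 - g)
r(S(L(3), 5)) - 1*(-2457) = ((-7 + 3**2 + 3**3)*(3 - (-7 + 3**2 + 3**3)))**2 - 1*(-2457) = ((-7 + 9 + 27)*(3 - (-7 + 9 + 27)))**2 + 2457 = (29*(3 - 1*29))**2 + 2457 = (29*(3 - 29))**2 + 2457 = (29*(-26))**2 + 2457 = (-754)**2 + 2457 = 568516 + 2457 = 570973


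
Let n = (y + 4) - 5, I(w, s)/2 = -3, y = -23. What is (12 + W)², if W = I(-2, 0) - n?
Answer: 900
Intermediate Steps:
I(w, s) = -6 (I(w, s) = 2*(-3) = -6)
n = -24 (n = (-23 + 4) - 5 = -19 - 5 = -24)
W = 18 (W = -6 - 1*(-24) = -6 + 24 = 18)
(12 + W)² = (12 + 18)² = 30² = 900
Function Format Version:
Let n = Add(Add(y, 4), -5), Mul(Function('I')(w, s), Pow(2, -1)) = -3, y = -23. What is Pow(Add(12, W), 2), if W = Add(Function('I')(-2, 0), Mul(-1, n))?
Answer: 900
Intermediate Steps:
Function('I')(w, s) = -6 (Function('I')(w, s) = Mul(2, -3) = -6)
n = -24 (n = Add(Add(-23, 4), -5) = Add(-19, -5) = -24)
W = 18 (W = Add(-6, Mul(-1, -24)) = Add(-6, 24) = 18)
Pow(Add(12, W), 2) = Pow(Add(12, 18), 2) = Pow(30, 2) = 900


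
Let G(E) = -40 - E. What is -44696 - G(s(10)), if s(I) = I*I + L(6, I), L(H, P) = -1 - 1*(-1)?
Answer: -44556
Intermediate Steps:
L(H, P) = 0 (L(H, P) = -1 + 1 = 0)
s(I) = I² (s(I) = I*I + 0 = I² + 0 = I²)
-44696 - G(s(10)) = -44696 - (-40 - 1*10²) = -44696 - (-40 - 1*100) = -44696 - (-40 - 100) = -44696 - 1*(-140) = -44696 + 140 = -44556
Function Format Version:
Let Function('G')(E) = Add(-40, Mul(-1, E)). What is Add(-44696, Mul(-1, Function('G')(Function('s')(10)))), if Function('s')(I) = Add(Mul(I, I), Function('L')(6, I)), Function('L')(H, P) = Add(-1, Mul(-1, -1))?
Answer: -44556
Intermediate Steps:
Function('L')(H, P) = 0 (Function('L')(H, P) = Add(-1, 1) = 0)
Function('s')(I) = Pow(I, 2) (Function('s')(I) = Add(Mul(I, I), 0) = Add(Pow(I, 2), 0) = Pow(I, 2))
Add(-44696, Mul(-1, Function('G')(Function('s')(10)))) = Add(-44696, Mul(-1, Add(-40, Mul(-1, Pow(10, 2))))) = Add(-44696, Mul(-1, Add(-40, Mul(-1, 100)))) = Add(-44696, Mul(-1, Add(-40, -100))) = Add(-44696, Mul(-1, -140)) = Add(-44696, 140) = -44556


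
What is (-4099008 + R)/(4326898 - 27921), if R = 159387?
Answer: -3939621/4298977 ≈ -0.91641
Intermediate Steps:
(-4099008 + R)/(4326898 - 27921) = (-4099008 + 159387)/(4326898 - 27921) = -3939621/4298977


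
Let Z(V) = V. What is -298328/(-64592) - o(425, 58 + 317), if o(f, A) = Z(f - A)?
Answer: -366409/8074 ≈ -45.381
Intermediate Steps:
o(f, A) = f - A
-298328/(-64592) - o(425, 58 + 317) = -298328/(-64592) - (425 - (58 + 317)) = -298328*(-1/64592) - (425 - 1*375) = 37291/8074 - (425 - 375) = 37291/8074 - 1*50 = 37291/8074 - 50 = -366409/8074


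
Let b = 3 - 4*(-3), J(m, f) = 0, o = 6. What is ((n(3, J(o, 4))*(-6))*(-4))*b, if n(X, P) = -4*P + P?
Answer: 0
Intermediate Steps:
n(X, P) = -3*P
b = 15 (b = 3 + 12 = 15)
((n(3, J(o, 4))*(-6))*(-4))*b = ((-3*0*(-6))*(-4))*15 = ((0*(-6))*(-4))*15 = (0*(-4))*15 = 0*15 = 0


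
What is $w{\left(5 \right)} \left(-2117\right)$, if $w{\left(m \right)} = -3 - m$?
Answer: $16936$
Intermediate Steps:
$w{\left(5 \right)} \left(-2117\right) = \left(-3 - 5\right) \left(-2117\right) = \left(-8\right) \left(-2117\right) = 16936$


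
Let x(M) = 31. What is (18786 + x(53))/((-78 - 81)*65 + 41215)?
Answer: 18817/30880 ≈ 0.60936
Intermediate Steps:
(18786 + x(53))/((-78 - 81)*65 + 41215) = (18786 + 31)/((-78 - 81)*65 + 41215) = 18817/(-159*65 + 41215) = 18817/(-10335 + 41215) = 18817/30880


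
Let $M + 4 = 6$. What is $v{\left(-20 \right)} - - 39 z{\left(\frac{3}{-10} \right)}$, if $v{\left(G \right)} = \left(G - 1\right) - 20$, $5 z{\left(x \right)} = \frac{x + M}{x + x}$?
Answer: $- \frac{631}{10} \approx -63.1$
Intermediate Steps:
$M = 2$ ($M = -4 + 6 = 2$)
$z{\left(x \right)} = \frac{2 + x}{10 x}$ ($z{\left(x \right)} = \frac{\left(x + 2\right) \frac{1}{x + x}}{5} = \frac{\left(2 + x\right) \frac{1}{2 x}}{5} = \frac{\frac{1}{2} \frac{1}{x} \left(2 + x\right)}{5} = \frac{2 + x}{10 x}$)
$v{\left(G \right)} = -21 + G$ ($v{\left(G \right)} = \left(-1 + G\right) - 20 = -21 + G$)
$v{\left(-20 \right)} - - 39 z{\left(\frac{3}{-10} \right)} = \left(-21 - 20\right) - - 39 \frac{2 + \frac{3}{-10}}{10 \frac{3}{-10}} = -41 - - 39 \frac{2 + 3 \left(- \frac{1}{10}\right)}{10 \cdot 3 \left(- \frac{1}{10}\right)} = -41 - - 39 \frac{2 - \frac{3}{10}}{10 \left(- \frac{3}{10}\right)} = -41 - - 39 \cdot \frac{1}{10} \left(- \frac{10}{3}\right) \frac{17}{10} = -41 - \left(-39\right) \left(- \frac{17}{30}\right) = -41 - \frac{221}{10} = - \frac{631}{10}$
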